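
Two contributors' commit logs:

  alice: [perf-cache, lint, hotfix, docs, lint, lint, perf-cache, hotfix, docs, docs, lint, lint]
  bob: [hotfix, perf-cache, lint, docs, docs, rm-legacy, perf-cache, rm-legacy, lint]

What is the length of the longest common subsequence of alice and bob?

One common subsequence of length 5: perf-cache (alice #1, bob #2); then lint (alice #2, bob #3); then docs (alice #4, bob #5); then perf-cache (alice #7, bob #7); then lint (alice #12, bob #9). dp[12][9] = 5 confirms this is the maximum.

5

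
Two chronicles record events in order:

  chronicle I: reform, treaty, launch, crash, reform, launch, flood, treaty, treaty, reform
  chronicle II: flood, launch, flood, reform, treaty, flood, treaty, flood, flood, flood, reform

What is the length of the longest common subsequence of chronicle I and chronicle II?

5

Pick reform at chronicle I[1]=chronicle II[4] → treaty at chronicle I[2]=chronicle II[5] → flood at chronicle I[7]=chronicle II[6] → treaty at chronicle I[8]=chronicle II[7] → reform at chronicle I[10]=chronicle II[11]; all 5 events appear in both, in order. dp[10][11] = 5 confirms this is the maximum.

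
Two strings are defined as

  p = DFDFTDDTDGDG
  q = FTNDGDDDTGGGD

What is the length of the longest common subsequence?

Match D [1,4], D [3,6], D [6,7], D [7,8], T [8,9], G [10,12], D [11,13] — 7 characters in the same relative order in both. Since dp[12][13] = 7, nothing longer is possible.

7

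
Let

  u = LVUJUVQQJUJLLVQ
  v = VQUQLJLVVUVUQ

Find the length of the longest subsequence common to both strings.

One common subsequence of length 7: V at u[2]=v[1] → U at u[3]=v[3] → J at u[4]=v[6] → U at u[5]=v[10] → V at u[6]=v[11] → U at u[10]=v[12] → Q at u[15]=v[13], and the DP table's final entry dp[15][13] is also 7, so no common subsequence is longer.

7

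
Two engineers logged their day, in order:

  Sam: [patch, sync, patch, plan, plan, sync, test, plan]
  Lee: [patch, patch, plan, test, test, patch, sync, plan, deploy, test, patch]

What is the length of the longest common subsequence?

Match patch at Sam[1]=Lee[1], patch at Sam[3]=Lee[2], plan at Sam[4]=Lee[3], plan at Sam[5]=Lee[8], test at Sam[7]=Lee[10] — 5 tasks in the same relative order in both. dp[8][11] = 5 confirms this is the maximum.

5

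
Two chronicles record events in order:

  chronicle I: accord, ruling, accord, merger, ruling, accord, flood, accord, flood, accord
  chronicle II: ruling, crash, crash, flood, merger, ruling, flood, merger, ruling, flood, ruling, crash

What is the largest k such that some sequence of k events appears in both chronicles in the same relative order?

5

Pick ruling (chronicle I #2, chronicle II #1) → merger (chronicle I #4, chronicle II #5) → ruling (chronicle I #5, chronicle II #6) → flood (chronicle I #7, chronicle II #7) → flood (chronicle I #9, chronicle II #10); all 5 events appear in both, in order. The LCS DP gives dp[10][12] = 5, so this is optimal.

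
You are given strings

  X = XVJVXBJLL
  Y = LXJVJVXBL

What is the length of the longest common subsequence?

Match X (X #1, Y #2) → V (X #2, Y #4) → J (X #3, Y #5) → V (X #4, Y #6) → X (X #5, Y #7) → B (X #6, Y #8) → L (X #9, Y #9) — 7 characters in the same relative order in both. dp[9][9] = 7 confirms this is the maximum.

7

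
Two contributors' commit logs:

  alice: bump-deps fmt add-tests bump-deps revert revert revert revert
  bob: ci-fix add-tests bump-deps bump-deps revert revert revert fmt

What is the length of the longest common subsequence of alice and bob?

5

Taking bump-deps [1,3] → bump-deps [4,4] → revert [5,5] → revert [6,6] → revert [7,7] gives a common subsequence of length 5, and the DP table's final entry dp[8][8] is also 5, so no common subsequence is longer.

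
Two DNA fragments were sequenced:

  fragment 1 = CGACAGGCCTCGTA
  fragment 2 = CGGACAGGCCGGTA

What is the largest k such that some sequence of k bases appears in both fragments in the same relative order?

12

Match C at fragment 1[1]=fragment 2[1]; then G at fragment 1[2]=fragment 2[3]; then A at fragment 1[3]=fragment 2[4]; then C at fragment 1[4]=fragment 2[5]; then A at fragment 1[5]=fragment 2[6]; then G at fragment 1[6]=fragment 2[7]; then G at fragment 1[7]=fragment 2[8]; then C at fragment 1[8]=fragment 2[9]; then C at fragment 1[9]=fragment 2[10]; then G at fragment 1[12]=fragment 2[12]; then T at fragment 1[13]=fragment 2[13]; then A at fragment 1[14]=fragment 2[14] — 12 bases in the same relative order in both, and the DP table's final entry dp[14][14] is also 12, so no common subsequence is longer.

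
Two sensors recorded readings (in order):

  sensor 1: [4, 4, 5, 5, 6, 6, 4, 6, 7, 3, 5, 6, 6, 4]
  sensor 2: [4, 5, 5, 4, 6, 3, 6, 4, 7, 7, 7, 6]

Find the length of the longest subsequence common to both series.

8

Pick 4 at sensor 1[2]=sensor 2[1], then 5 at sensor 1[3]=sensor 2[2], then 5 at sensor 1[4]=sensor 2[3], then 6 at sensor 1[5]=sensor 2[5], then 6 at sensor 1[6]=sensor 2[7], then 4 at sensor 1[7]=sensor 2[8], then 7 at sensor 1[9]=sensor 2[11], then 6 at sensor 1[13]=sensor 2[12]; all 8 values appear in both, in order. The LCS DP gives dp[14][12] = 8, so this is optimal.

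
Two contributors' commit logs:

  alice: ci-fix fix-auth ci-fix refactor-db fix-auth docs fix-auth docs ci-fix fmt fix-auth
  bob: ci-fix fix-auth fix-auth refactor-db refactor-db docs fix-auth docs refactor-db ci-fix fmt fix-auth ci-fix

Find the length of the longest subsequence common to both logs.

9

Pick ci-fix (alice #1, bob #1), then fix-auth (alice #2, bob #3), then refactor-db (alice #4, bob #5), then docs (alice #6, bob #6), then fix-auth (alice #7, bob #7), then docs (alice #8, bob #8), then ci-fix (alice #9, bob #10), then fmt (alice #10, bob #11), then fix-auth (alice #11, bob #12); all 9 commits appear in both, in order. The LCS DP gives dp[11][13] = 9, so this is optimal.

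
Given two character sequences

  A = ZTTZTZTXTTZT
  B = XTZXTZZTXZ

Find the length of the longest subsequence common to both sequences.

7

Let dp[i][j] be the LCS length of the first i characters of A and the first j characters of B. dp[i][j] = dp[i-1][j-1]+1 when the i-th and j-th characters match, else max(dp[i-1][j], dp[i][j-1]).
    ·  X  T  Z  X  T  Z  Z  T  X  Z
 ·  0  0  0  0  0  0  0  0  0  0  0
 Z  0  0  0  1  1  1  1  1  1  1  1
 T  0  0  1  1  1  2  2  2  2  2  2
 T  0  0  1  1  1  2  2  2  3  3  3
 Z  0  0  1  2  2  2  3  3  3  3  4
 T  0  0  1  2  2  3  3  3  4  4  4
 Z  0  0  1  2  2  3  4  4  4  4  5
 T  0  0  1  2  2  3  4  4  5  5  5
 X  0  1  1  2  3  3  4  4  5  6  6
 T  0  1  2  2  3  4  4  4  5  6  6
 T  0  1  2  2  3  4  4  4  5  6  6
 Z  0  1  2  3  3  4  5  5  5  6  7
 T  0  1  2  3  3  4  5  5  6  6  7
dp[12][10] = 7. One LCS (by backtracking along matches): ZTZZTXZ.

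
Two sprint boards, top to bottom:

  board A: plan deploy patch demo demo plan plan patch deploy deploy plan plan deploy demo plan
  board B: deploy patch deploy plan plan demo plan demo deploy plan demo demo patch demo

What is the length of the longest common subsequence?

Pick deploy (board A #2, board B #1); then patch (board A #3, board B #2); then demo (board A #4, board B #6); then demo (board A #5, board B #8); then plan (board A #6, board B #10); then patch (board A #8, board B #13); then demo (board A #14, board B #14); all 7 tasks appear in both, in order. dp[15][14] = 7 confirms this is the maximum.

7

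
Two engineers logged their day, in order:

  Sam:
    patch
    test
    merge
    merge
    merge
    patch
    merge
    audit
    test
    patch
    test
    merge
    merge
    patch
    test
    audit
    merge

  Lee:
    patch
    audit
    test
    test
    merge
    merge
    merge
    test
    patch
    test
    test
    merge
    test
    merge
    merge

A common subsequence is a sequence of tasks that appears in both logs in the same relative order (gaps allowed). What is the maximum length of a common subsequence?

11

Taking patch (Sam #1, Lee #1); then test (Sam #2, Lee #4); then merge (Sam #3, Lee #5); then merge (Sam #4, Lee #6); then merge (Sam #5, Lee #7); then patch (Sam #6, Lee #9); then test (Sam #9, Lee #10); then test (Sam #11, Lee #11); then merge (Sam #12, Lee #12); then merge (Sam #13, Lee #14); then merge (Sam #17, Lee #15) gives a common subsequence of length 11. The LCS DP gives dp[17][15] = 11, so this is optimal.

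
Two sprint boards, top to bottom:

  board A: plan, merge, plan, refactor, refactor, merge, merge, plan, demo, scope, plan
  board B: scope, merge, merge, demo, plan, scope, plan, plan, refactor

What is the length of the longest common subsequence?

5

Match merge (board A #2, board B #2), then merge (board A #6, board B #3), then plan (board A #8, board B #5), then scope (board A #10, board B #6), then plan (board A #11, board B #8) — 5 tasks in the same relative order in both. The LCS DP gives dp[11][9] = 5, so this is optimal.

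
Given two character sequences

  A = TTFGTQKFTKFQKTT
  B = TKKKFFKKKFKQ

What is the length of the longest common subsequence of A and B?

6

Taking T [1,1] → F [3,6] → K [7,9] → F [8,10] → K [10,11] → Q [12,12] gives a common subsequence of length 6. The LCS DP gives dp[15][12] = 6, so this is optimal.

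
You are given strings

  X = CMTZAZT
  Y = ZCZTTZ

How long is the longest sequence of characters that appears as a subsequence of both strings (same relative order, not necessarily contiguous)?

One common subsequence of length 3: C [1,2], then T [3,5], then Z [6,6]. Since dp[7][6] = 3, nothing longer is possible.

3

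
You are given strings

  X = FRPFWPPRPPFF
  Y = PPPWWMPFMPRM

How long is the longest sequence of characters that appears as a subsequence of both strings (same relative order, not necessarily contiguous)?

Match P at X[3]=Y[3], W at X[5]=Y[5], P at X[6]=Y[7], P at X[7]=Y[10], R at X[8]=Y[11] — 5 characters in the same relative order in both. Since dp[12][12] = 5, nothing longer is possible.

5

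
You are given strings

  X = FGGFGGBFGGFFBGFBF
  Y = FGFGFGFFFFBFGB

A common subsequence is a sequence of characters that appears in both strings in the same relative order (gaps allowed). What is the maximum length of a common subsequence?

Match F at X[1]=Y[1], G at X[2]=Y[2], G at X[3]=Y[4], F at X[4]=Y[5], G at X[5]=Y[6], F at X[8]=Y[8], F at X[11]=Y[9], F at X[12]=Y[10], B at X[13]=Y[11], G at X[14]=Y[13], B at X[16]=Y[14] — 11 characters in the same relative order in both. dp[17][14] = 11 confirms this is the maximum.

11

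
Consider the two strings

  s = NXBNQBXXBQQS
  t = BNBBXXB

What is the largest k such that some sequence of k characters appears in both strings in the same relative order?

6

Match N [1,2] → B [3,3] → B [6,4] → X [7,5] → X [8,6] → B [9,7] — 6 characters in the same relative order in both. dp[12][7] = 6 confirms this is the maximum.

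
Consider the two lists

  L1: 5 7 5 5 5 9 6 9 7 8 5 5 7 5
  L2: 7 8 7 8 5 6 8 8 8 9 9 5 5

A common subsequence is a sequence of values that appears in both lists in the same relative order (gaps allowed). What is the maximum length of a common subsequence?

6

Taking 7 [2,3], 5 [3,5], 9 [6,10], 9 [8,11], 5 [12,12], 5 [14,13] gives a common subsequence of length 6. The LCS DP gives dp[14][13] = 6, so this is optimal.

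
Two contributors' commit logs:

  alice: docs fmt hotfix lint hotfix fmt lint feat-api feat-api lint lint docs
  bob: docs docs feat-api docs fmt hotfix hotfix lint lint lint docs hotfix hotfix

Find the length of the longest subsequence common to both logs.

8

One common subsequence of length 8: docs at alice[1]=bob[4], fmt at alice[2]=bob[5], hotfix at alice[3]=bob[6], hotfix at alice[5]=bob[7], lint at alice[7]=bob[8], lint at alice[10]=bob[9], lint at alice[11]=bob[10], docs at alice[12]=bob[11]. dp[12][13] = 8 confirms this is the maximum.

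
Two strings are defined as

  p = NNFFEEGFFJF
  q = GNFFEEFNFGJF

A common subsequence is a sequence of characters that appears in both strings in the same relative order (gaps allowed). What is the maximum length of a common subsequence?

Pick N at p[2]=q[2] → F at p[3]=q[3] → F at p[4]=q[4] → E at p[5]=q[5] → E at p[6]=q[6] → F at p[8]=q[7] → F at p[9]=q[9] → J at p[10]=q[11] → F at p[11]=q[12]; all 9 characters appear in both, in order, and the DP table's final entry dp[11][12] is also 9, so no common subsequence is longer.

9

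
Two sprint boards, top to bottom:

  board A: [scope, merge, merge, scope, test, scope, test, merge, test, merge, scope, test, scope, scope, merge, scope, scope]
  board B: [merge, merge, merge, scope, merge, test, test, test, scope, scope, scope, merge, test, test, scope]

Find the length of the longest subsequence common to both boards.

11

Match merge at board A[2]=board B[2]; then merge at board A[3]=board B[3]; then scope at board A[4]=board B[4]; then test at board A[5]=board B[6]; then test at board A[7]=board B[7]; then test at board A[9]=board B[8]; then scope at board A[11]=board B[9]; then scope at board A[13]=board B[10]; then scope at board A[14]=board B[11]; then merge at board A[15]=board B[12]; then scope at board A[17]=board B[15] — 11 tasks in the same relative order in both, and the DP table's final entry dp[17][15] is also 11, so no common subsequence is longer.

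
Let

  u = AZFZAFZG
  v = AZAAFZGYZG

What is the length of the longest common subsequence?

6

One common subsequence of length 6: A (u #1, v #1); then Z (u #2, v #2); then F (u #3, v #5); then Z (u #4, v #6); then Z (u #7, v #9); then G (u #8, v #10). Since dp[8][10] = 6, nothing longer is possible.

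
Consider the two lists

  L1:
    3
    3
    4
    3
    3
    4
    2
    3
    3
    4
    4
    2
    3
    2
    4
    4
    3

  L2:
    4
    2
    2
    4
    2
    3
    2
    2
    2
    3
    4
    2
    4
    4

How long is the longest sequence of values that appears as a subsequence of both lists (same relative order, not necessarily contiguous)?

Match 4 at L1[3]=L2[1], 4 at L1[6]=L2[4], 2 at L1[7]=L2[5], 3 at L1[8]=L2[6], 3 at L1[9]=L2[10], 4 at L1[11]=L2[11], 2 at L1[14]=L2[12], 4 at L1[15]=L2[13], 4 at L1[16]=L2[14] — 9 values in the same relative order in both. The LCS DP gives dp[17][14] = 9, so this is optimal.

9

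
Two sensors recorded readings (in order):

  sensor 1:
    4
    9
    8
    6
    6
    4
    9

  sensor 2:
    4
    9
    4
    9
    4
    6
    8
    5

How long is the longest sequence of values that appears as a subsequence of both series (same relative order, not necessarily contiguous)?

Let dp[i][j] be the LCS length of the first i values of sensor 1 and the first j values of sensor 2. dp[i][j] = dp[i-1][j-1]+1 when the i-th and j-th values match, else max(dp[i-1][j], dp[i][j-1]).
    ·  4  9  4  9  4  6  8  5
 ·  0  0  0  0  0  0  0  0  0
 4  0  1  1  1  1  1  1  1  1
 9  0  1  2  2  2  2  2  2  2
 8  0  1  2  2  2  2  2  3  3
 6  0  1  2  2  2  2  3  3  3
 6  0  1  2  2  2  2  3  3  3
 4  0  1  2  3  3  3  3  3  3
 9  0  1  2  3  4  4  4  4  4
dp[7][8] = 4. One LCS (by backtracking along matches): 4, 9, 4, 9.

4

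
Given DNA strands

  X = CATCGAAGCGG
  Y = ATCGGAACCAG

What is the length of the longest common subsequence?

Taking A at X[2]=Y[1], T at X[3]=Y[2], C at X[4]=Y[3], G at X[5]=Y[5], A at X[6]=Y[6], A at X[7]=Y[7], C at X[9]=Y[9], G at X[11]=Y[11] gives a common subsequence of length 8. dp[11][11] = 8 confirms this is the maximum.

8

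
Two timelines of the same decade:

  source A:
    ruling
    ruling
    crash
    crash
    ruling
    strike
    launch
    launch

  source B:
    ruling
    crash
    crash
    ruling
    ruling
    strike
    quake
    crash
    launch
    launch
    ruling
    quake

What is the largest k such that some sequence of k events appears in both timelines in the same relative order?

7

Match ruling at source A[2]=source B[1], then crash at source A[3]=source B[2], then crash at source A[4]=source B[3], then ruling at source A[5]=source B[5], then strike at source A[6]=source B[6], then launch at source A[7]=source B[9], then launch at source A[8]=source B[10] — 7 events in the same relative order in both, and the DP table's final entry dp[8][12] is also 7, so no common subsequence is longer.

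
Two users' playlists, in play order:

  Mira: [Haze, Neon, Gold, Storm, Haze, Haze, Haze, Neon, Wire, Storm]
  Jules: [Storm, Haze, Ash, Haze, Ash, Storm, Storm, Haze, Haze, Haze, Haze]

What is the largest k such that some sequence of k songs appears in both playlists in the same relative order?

Match Haze (Mira #1, Jules #4), then Storm (Mira #4, Jules #7), then Haze (Mira #5, Jules #9), then Haze (Mira #6, Jules #10), then Haze (Mira #7, Jules #11) — 5 songs in the same relative order in both. Since dp[10][11] = 5, nothing longer is possible.

5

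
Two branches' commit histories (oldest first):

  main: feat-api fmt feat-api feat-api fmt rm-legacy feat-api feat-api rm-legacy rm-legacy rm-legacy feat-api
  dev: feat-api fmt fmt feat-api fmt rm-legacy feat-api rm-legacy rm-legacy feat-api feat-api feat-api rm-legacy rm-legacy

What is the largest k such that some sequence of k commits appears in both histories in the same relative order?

Taking feat-api (main #1, dev #1); then fmt (main #2, dev #3); then feat-api (main #3, dev #4); then feat-api (main #4, dev #7); then rm-legacy (main #6, dev #9); then feat-api (main #7, dev #11); then feat-api (main #8, dev #12); then rm-legacy (main #10, dev #13); then rm-legacy (main #11, dev #14) gives a common subsequence of length 9, and the DP table's final entry dp[12][14] is also 9, so no common subsequence is longer.

9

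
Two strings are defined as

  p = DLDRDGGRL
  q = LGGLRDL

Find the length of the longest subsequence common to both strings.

5

Pick L (p #2, q #1), then G (p #6, q #2), then G (p #7, q #3), then R (p #8, q #5), then L (p #9, q #7); all 5 characters appear in both, in order, and the DP table's final entry dp[9][7] is also 5, so no common subsequence is longer.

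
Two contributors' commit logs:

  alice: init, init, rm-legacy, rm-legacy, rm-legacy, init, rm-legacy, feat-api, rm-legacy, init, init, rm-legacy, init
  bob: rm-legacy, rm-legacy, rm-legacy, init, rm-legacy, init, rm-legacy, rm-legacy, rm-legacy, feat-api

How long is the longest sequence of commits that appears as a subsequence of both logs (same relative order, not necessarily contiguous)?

Taking rm-legacy at alice[3]=bob[2], rm-legacy at alice[4]=bob[3], rm-legacy at alice[5]=bob[5], init at alice[6]=bob[6], rm-legacy at alice[7]=bob[7], rm-legacy at alice[9]=bob[8], rm-legacy at alice[12]=bob[9] gives a common subsequence of length 7, and the DP table's final entry dp[13][10] is also 7, so no common subsequence is longer.

7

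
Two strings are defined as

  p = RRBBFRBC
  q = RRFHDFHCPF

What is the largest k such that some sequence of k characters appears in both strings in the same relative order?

Match R [1,1], R [2,2], F [5,6], C [8,8] — 4 characters in the same relative order in both, and the DP table's final entry dp[8][10] is also 4, so no common subsequence is longer.

4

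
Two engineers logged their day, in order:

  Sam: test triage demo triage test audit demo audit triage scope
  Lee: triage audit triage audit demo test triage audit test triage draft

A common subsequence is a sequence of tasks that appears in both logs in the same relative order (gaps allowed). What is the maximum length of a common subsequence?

One common subsequence of length 6: triage (Sam #2, Lee #1), triage (Sam #4, Lee #3), audit (Sam #6, Lee #4), demo (Sam #7, Lee #5), audit (Sam #8, Lee #8), triage (Sam #9, Lee #10). dp[10][11] = 6 confirms this is the maximum.

6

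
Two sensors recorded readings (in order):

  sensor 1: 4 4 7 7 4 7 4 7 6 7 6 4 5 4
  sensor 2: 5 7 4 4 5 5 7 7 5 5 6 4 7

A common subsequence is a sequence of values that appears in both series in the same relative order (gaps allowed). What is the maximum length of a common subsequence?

7

Taking 7 (sensor 1 #4, sensor 2 #2), 4 (sensor 1 #5, sensor 2 #3), 4 (sensor 1 #7, sensor 2 #4), 7 (sensor 1 #8, sensor 2 #7), 7 (sensor 1 #10, sensor 2 #8), 6 (sensor 1 #11, sensor 2 #11), 4 (sensor 1 #12, sensor 2 #12) gives a common subsequence of length 7, and the DP table's final entry dp[14][13] is also 7, so no common subsequence is longer.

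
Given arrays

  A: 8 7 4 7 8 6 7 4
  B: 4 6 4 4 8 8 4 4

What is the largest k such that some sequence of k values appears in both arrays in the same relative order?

Let dp[i][j] be the LCS length of the first i values of A and the first j values of B. dp[i][j] = dp[i-1][j-1]+1 when the i-th and j-th values match, else max(dp[i-1][j], dp[i][j-1]).
    ·  4  6  4  4  8  8  4  4
 ·  0  0  0  0  0  0  0  0  0
 8  0  0  0  0  0  1  1  1  1
 7  0  0  0  0  0  1  1  1  1
 4  0  1  1  1  1  1  1  2  2
 7  0  1  1  1  1  1  1  2  2
 8  0  1  1  1  1  2  2  2  2
 6  0  1  2  2  2  2  2  2  2
 7  0  1  2  2  2  2  2  2  2
 4  0  1  2  3  3  3  3  3  3
dp[8][8] = 3. One LCS (by backtracking along matches): 8, 4, 4.

3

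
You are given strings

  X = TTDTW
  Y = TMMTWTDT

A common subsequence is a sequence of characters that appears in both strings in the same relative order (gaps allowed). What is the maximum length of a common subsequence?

4

Taking T (X #1, Y #4), T (X #2, Y #6), D (X #3, Y #7), T (X #4, Y #8) gives a common subsequence of length 4. The LCS DP gives dp[5][8] = 4, so this is optimal.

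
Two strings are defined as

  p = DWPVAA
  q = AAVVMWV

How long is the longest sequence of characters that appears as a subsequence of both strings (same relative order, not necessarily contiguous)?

Match W (p #2, q #6), V (p #4, q #7) — 2 characters in the same relative order in both. The LCS DP gives dp[6][7] = 2, so this is optimal.

2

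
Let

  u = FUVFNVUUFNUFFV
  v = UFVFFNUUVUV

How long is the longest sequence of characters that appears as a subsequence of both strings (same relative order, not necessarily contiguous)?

8

Taking F at u[1]=v[2], then V at u[3]=v[3], then F at u[4]=v[5], then N at u[5]=v[6], then U at u[7]=v[7], then U at u[8]=v[8], then U at u[11]=v[10], then V at u[14]=v[11] gives a common subsequence of length 8, and the DP table's final entry dp[14][11] is also 8, so no common subsequence is longer.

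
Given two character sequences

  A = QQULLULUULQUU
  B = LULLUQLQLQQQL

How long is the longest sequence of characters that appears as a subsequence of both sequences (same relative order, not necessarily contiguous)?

One common subsequence of length 7: U (A #3, B #2) → L (A #4, B #3) → L (A #5, B #4) → U (A #6, B #5) → L (A #7, B #7) → L (A #10, B #9) → Q (A #11, B #12). The LCS DP gives dp[13][13] = 7, so this is optimal.

7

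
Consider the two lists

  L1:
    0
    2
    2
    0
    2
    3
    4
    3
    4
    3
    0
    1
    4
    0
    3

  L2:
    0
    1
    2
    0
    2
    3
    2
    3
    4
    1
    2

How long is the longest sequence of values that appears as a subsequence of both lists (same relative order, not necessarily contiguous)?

8

Match 0 (L1 #1, L2 #1), then 2 (L1 #3, L2 #3), then 0 (L1 #4, L2 #4), then 2 (L1 #5, L2 #5), then 3 (L1 #6, L2 #6), then 3 (L1 #8, L2 #8), then 4 (L1 #9, L2 #9), then 1 (L1 #12, L2 #10) — 8 values in the same relative order in both. dp[15][11] = 8 confirms this is the maximum.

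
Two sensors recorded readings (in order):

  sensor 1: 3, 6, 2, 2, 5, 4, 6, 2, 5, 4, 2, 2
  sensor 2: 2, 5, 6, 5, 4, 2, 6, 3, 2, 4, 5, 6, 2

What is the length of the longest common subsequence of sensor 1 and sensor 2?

Pick 6 [2,3] → 5 [5,4] → 4 [6,5] → 6 [7,7] → 2 [8,9] → 5 [9,11] → 2 [12,13]; all 7 values appear in both, in order. dp[12][13] = 7 confirms this is the maximum.

7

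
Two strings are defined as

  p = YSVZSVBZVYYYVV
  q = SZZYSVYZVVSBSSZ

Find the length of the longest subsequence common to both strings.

One common subsequence of length 7: Y at p[1]=q[4], S at p[2]=q[5], V at p[3]=q[6], Z at p[4]=q[8], S at p[5]=q[11], B at p[7]=q[12], Z at p[8]=q[15]. The LCS DP gives dp[14][15] = 7, so this is optimal.

7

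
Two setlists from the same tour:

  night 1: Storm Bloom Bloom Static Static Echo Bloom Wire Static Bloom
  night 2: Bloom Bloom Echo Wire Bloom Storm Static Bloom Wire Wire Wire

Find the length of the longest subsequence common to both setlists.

6

Taking Bloom [2,1]; then Bloom [3,2]; then Echo [6,3]; then Bloom [7,5]; then Static [9,7]; then Bloom [10,8] gives a common subsequence of length 6. Since dp[10][11] = 6, nothing longer is possible.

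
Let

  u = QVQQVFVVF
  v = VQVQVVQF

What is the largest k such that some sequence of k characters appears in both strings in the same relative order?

Let dp[i][j] be the LCS length of the first i characters of u and the first j characters of v. dp[i][j] = dp[i-1][j-1]+1 when the i-th and j-th characters match, else max(dp[i-1][j], dp[i][j-1]).
    ·  V  Q  V  Q  V  V  Q  F
 ·  0  0  0  0  0  0  0  0  0
 Q  0  0  1  1  1  1  1  1  1
 V  0  1  1  2  2  2  2  2  2
 Q  0  1  2  2  3  3  3  3  3
 Q  0  1  2  2  3  3  3  4  4
 V  0  1  2  3  3  4  4  4  4
 F  0  1  2  3  3  4  4  4  5
 V  0  1  2  3  3  4  5  5  5
 V  0  1  2  3  3  4  5  5  5
 F  0  1  2  3  3  4  5  5  6
dp[9][8] = 6. One LCS (by backtracking along matches): QVQVVF.

6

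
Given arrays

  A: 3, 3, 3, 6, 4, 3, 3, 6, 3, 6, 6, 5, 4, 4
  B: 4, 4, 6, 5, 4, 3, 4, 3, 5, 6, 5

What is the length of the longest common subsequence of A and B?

6

One common subsequence of length 6: 6 [4,3] → 4 [5,5] → 3 [6,6] → 3 [7,8] → 6 [11,10] → 5 [12,11], and the DP table's final entry dp[14][11] is also 6, so no common subsequence is longer.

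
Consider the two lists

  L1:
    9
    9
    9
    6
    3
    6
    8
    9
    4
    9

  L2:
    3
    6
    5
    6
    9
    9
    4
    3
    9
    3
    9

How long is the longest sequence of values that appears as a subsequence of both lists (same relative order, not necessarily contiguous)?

5

Match 9 at L1[1]=L2[5]; then 9 at L1[2]=L2[6]; then 9 at L1[3]=L2[9]; then 3 at L1[5]=L2[10]; then 9 at L1[10]=L2[11] — 5 values in the same relative order in both. The LCS DP gives dp[10][11] = 5, so this is optimal.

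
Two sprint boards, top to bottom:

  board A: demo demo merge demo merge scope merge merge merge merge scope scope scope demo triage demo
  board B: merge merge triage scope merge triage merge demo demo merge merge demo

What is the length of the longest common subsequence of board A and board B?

8

One common subsequence of length 8: merge (board A #3, board B #1) → merge (board A #5, board B #2) → scope (board A #6, board B #4) → merge (board A #7, board B #5) → merge (board A #8, board B #7) → merge (board A #9, board B #10) → merge (board A #10, board B #11) → demo (board A #16, board B #12). dp[16][12] = 8 confirms this is the maximum.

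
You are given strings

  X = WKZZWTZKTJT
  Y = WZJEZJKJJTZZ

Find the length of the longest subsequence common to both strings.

6

Let dp[i][j] be the LCS length of the first i characters of X and the first j characters of Y. dp[i][j] = dp[i-1][j-1]+1 when the i-th and j-th characters match, else max(dp[i-1][j], dp[i][j-1]).
    ·  W  Z  J  E  Z  J  K  J  J  T  Z  Z
 ·  0  0  0  0  0  0  0  0  0  0  0  0  0
 W  0  1  1  1  1  1  1  1  1  1  1  1  1
 K  0  1  1  1  1  1  1  2  2  2  2  2  2
 Z  0  1  2  2  2  2  2  2  2  2  2  3  3
 Z  0  1  2  2  2  3  3  3  3  3  3  3  4
 W  0  1  2  2  2  3  3  3  3  3  3  3  4
 T  0  1  2  2  2  3  3  3  3  3  4  4  4
 Z  0  1  2  2  2  3  3  3  3  3  4  5  5
 K  0  1  2  2  2  3  3  4  4  4  4  5  5
 T  0  1  2  2  2  3  3  4  4  4  5  5  5
 J  0  1  2  3  3  3  4  4  5  5  5  5  5
 T  0  1  2  3  3  3  4  4  5  5  6  6  6
dp[11][12] = 6. One LCS (by backtracking along matches): WZZKJT.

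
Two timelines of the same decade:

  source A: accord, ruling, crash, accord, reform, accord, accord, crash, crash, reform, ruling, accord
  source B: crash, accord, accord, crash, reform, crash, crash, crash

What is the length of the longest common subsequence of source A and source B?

5

Match accord at source A[1]=source B[3] → crash at source A[3]=source B[4] → reform at source A[5]=source B[5] → crash at source A[8]=source B[7] → crash at source A[9]=source B[8] — 5 events in the same relative order in both, and the DP table's final entry dp[12][8] is also 5, so no common subsequence is longer.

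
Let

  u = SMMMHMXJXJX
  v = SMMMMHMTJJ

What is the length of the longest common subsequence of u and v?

Pick S at u[1]=v[1], M at u[2]=v[3], M at u[3]=v[4], M at u[4]=v[5], H at u[5]=v[6], M at u[6]=v[7], J at u[8]=v[9], J at u[10]=v[10]; all 8 characters appear in both, in order. The LCS DP gives dp[11][10] = 8, so this is optimal.

8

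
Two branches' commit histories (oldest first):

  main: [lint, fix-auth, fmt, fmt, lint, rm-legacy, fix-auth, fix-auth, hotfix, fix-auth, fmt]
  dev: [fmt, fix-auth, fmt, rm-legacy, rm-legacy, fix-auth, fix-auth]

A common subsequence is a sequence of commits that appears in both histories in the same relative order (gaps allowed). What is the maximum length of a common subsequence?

5

Pick fix-auth (main #2, dev #2), then fmt (main #3, dev #3), then rm-legacy (main #6, dev #5), then fix-auth (main #8, dev #6), then fix-auth (main #10, dev #7); all 5 commits appear in both, in order. Since dp[11][7] = 5, nothing longer is possible.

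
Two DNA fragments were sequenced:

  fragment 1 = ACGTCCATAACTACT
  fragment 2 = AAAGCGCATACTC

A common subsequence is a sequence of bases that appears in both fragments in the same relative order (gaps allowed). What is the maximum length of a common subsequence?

10

One common subsequence of length 10: A at fragment 1[1]=fragment 2[3], then C at fragment 1[2]=fragment 2[5], then G at fragment 1[3]=fragment 2[6], then C at fragment 1[6]=fragment 2[7], then A at fragment 1[7]=fragment 2[8], then T at fragment 1[8]=fragment 2[9], then A at fragment 1[10]=fragment 2[10], then C at fragment 1[11]=fragment 2[11], then T at fragment 1[12]=fragment 2[12], then C at fragment 1[14]=fragment 2[13], and the DP table's final entry dp[15][13] is also 10, so no common subsequence is longer.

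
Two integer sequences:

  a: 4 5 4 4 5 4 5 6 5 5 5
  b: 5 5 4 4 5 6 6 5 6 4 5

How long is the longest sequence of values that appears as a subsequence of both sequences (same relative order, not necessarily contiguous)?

7

Let dp[i][j] be the LCS length of the first i values of a and the first j values of b. dp[i][j] = dp[i-1][j-1]+1 when the i-th and j-th values match, else max(dp[i-1][j], dp[i][j-1]).
    ·  5  5  4  4  5  6  6  5  6  4  5
 ·  0  0  0  0  0  0  0  0  0  0  0  0
 4  0  0  0  1  1  1  1  1  1  1  1  1
 5  0  1  1  1  1  2  2  2  2  2  2  2
 4  0  1  1  2  2  2  2  2  2  2  3  3
 4  0  1  1  2  3  3  3  3  3  3  3  3
 5  0  1  2  2  3  4  4  4  4  4  4  4
 4  0  1  2  3  3  4  4  4  4  4  5  5
 5  0  1  2  3  3  4  4  4  5  5  5  6
 6  0  1  2  3  3  4  5  5  5  6  6  6
 5  0  1  2  3  3  4  5  5  6  6  6  7
 5  0  1  2  3  3  4  5  5  6  6  6  7
 5  0  1  2  3  3  4  5  5  6  6  6  7
dp[11][11] = 7. One LCS (by backtracking along matches): 5, 4, 4, 5, 5, 6, 5.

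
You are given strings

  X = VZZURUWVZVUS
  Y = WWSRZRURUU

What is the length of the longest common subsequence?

5

Taking Z [2,5], U [4,7], R [5,8], U [6,9], U [11,10] gives a common subsequence of length 5. The LCS DP gives dp[12][10] = 5, so this is optimal.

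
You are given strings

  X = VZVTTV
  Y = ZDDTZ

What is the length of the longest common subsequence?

2

Pick Z (X #2, Y #1) → T (X #4, Y #4); all 2 characters appear in both, in order. Since dp[6][5] = 2, nothing longer is possible.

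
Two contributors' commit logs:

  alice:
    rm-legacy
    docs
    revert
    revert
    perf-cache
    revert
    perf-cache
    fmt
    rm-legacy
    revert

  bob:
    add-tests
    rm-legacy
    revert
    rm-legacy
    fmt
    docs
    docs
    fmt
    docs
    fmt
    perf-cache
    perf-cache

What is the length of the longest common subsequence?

4

Taking rm-legacy [1,4], docs [2,9], perf-cache [5,11], perf-cache [7,12] gives a common subsequence of length 4, and the DP table's final entry dp[10][12] is also 4, so no common subsequence is longer.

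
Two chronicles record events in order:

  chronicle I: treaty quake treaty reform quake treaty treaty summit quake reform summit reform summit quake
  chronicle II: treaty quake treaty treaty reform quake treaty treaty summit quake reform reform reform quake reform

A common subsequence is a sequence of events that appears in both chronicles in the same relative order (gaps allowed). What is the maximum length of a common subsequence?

12

Pick treaty [1,1]; then quake [2,2]; then treaty [3,4]; then reform [4,5]; then quake [5,6]; then treaty [6,7]; then treaty [7,8]; then summit [8,9]; then quake [9,10]; then reform [10,12]; then reform [12,13]; then quake [14,14]; all 12 events appear in both, in order. The LCS DP gives dp[14][15] = 12, so this is optimal.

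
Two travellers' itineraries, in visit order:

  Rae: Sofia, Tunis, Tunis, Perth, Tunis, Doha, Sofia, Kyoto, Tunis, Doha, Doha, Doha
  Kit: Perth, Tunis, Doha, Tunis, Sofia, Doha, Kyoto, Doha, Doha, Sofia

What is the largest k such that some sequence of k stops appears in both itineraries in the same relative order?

Taking Perth (Rae #4, Kit #1); then Tunis (Rae #5, Kit #2); then Doha (Rae #6, Kit #3); then Sofia (Rae #7, Kit #5); then Kyoto (Rae #8, Kit #7); then Doha (Rae #10, Kit #8); then Doha (Rae #11, Kit #9) gives a common subsequence of length 7. Since dp[12][10] = 7, nothing longer is possible.

7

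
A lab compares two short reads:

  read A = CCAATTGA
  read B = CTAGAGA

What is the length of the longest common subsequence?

5

Let dp[i][j] be the LCS length of the first i bases of read A and the first j bases of read B. dp[i][j] = dp[i-1][j-1]+1 when the i-th and j-th bases match, else max(dp[i-1][j], dp[i][j-1]).
    ·  C  T  A  G  A  G  A
 ·  0  0  0  0  0  0  0  0
 C  0  1  1  1  1  1  1  1
 C  0  1  1  1  1  1  1  1
 A  0  1  1  2  2  2  2  2
 A  0  1  1  2  2  3  3  3
 T  0  1  2  2  2  3  3  3
 T  0  1  2  2  2  3  3  3
 G  0  1  2  2  3  3  4  4
 A  0  1  2  3  3  4  4  5
dp[8][7] = 5. One LCS (by backtracking along matches): CAAGA.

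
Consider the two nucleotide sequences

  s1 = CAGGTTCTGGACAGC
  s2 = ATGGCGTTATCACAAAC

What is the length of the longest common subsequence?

Taking A (s1 #2, s2 #1); then G (s1 #3, s2 #4); then G (s1 #4, s2 #6); then T (s1 #5, s2 #8); then T (s1 #6, s2 #10); then C (s1 #7, s2 #11); then A (s1 #11, s2 #12); then C (s1 #12, s2 #13); then A (s1 #13, s2 #16); then C (s1 #15, s2 #17) gives a common subsequence of length 10. Since dp[15][17] = 10, nothing longer is possible.

10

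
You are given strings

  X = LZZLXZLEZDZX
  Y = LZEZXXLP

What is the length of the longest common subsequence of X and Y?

Match L [1,1], Z [2,2], Z [3,4], X [5,6], L [7,7] — 5 characters in the same relative order in both. The LCS DP gives dp[12][8] = 5, so this is optimal.

5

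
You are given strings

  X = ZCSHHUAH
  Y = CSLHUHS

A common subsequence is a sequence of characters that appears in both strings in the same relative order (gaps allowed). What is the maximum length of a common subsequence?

Let dp[i][j] be the LCS length of the first i characters of X and the first j characters of Y. dp[i][j] = dp[i-1][j-1]+1 when the i-th and j-th characters match, else max(dp[i-1][j], dp[i][j-1]).
    ·  C  S  L  H  U  H  S
 ·  0  0  0  0  0  0  0  0
 Z  0  0  0  0  0  0  0  0
 C  0  1  1  1  1  1  1  1
 S  0  1  2  2  2  2  2  2
 H  0  1  2  2  3  3  3  3
 H  0  1  2  2  3  3  4  4
 U  0  1  2  2  3  4  4  4
 A  0  1  2  2  3  4  4  4
 H  0  1  2  2  3  4  5  5
dp[8][7] = 5. One LCS (by backtracking along matches): CSHUH.

5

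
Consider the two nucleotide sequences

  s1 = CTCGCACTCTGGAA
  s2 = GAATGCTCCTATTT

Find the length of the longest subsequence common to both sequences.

One common subsequence of length 7: C (s1 #1, s2 #6) → T (s1 #2, s2 #7) → C (s1 #3, s2 #8) → C (s1 #5, s2 #9) → A (s1 #6, s2 #11) → T (s1 #8, s2 #13) → T (s1 #10, s2 #14). dp[14][14] = 7 confirms this is the maximum.

7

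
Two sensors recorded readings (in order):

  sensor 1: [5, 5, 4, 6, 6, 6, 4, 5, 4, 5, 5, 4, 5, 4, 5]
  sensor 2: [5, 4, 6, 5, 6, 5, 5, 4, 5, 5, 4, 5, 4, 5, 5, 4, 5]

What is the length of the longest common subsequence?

12

Taking 5 at sensor 1[2]=sensor 2[1], 4 at sensor 1[3]=sensor 2[2], 6 at sensor 1[4]=sensor 2[3], 6 at sensor 1[5]=sensor 2[5], 4 at sensor 1[7]=sensor 2[8], 5 at sensor 1[8]=sensor 2[10], 4 at sensor 1[9]=sensor 2[11], 5 at sensor 1[10]=sensor 2[12], 5 at sensor 1[11]=sensor 2[14], 5 at sensor 1[13]=sensor 2[15], 4 at sensor 1[14]=sensor 2[16], 5 at sensor 1[15]=sensor 2[17] gives a common subsequence of length 12, and the DP table's final entry dp[15][17] is also 12, so no common subsequence is longer.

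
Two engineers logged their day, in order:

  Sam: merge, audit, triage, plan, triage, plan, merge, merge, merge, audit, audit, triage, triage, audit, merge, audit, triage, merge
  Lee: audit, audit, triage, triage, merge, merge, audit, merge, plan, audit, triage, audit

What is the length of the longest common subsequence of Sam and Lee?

Pick audit at Sam[2]=Lee[2]; then triage at Sam[3]=Lee[3]; then triage at Sam[5]=Lee[4]; then merge at Sam[7]=Lee[5]; then merge at Sam[8]=Lee[6]; then merge at Sam[9]=Lee[8]; then audit at Sam[11]=Lee[10]; then triage at Sam[13]=Lee[11]; then audit at Sam[16]=Lee[12]; all 9 tasks appear in both, in order. The LCS DP gives dp[18][12] = 9, so this is optimal.

9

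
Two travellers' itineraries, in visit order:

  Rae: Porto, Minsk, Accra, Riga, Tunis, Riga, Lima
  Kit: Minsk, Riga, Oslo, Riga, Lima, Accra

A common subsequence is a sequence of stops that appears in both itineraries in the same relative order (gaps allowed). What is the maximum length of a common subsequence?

4

One common subsequence of length 4: Minsk at Rae[2]=Kit[1], then Riga at Rae[4]=Kit[2], then Riga at Rae[6]=Kit[4], then Lima at Rae[7]=Kit[5]. The LCS DP gives dp[7][6] = 4, so this is optimal.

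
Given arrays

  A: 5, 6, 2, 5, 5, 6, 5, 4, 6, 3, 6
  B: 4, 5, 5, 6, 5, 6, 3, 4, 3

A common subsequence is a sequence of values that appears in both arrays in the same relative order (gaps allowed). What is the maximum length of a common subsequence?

6

Taking 5 [1,3], 6 [2,4], 5 [5,5], 6 [6,6], 4 [8,8], 3 [10,9] gives a common subsequence of length 6. Since dp[11][9] = 6, nothing longer is possible.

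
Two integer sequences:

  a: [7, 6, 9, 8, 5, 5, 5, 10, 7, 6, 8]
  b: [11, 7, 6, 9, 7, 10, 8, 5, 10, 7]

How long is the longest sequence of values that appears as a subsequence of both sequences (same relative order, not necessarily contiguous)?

Taking 7 at a[1]=b[2], 6 at a[2]=b[3], 9 at a[3]=b[4], 8 at a[4]=b[7], 5 at a[7]=b[8], 10 at a[8]=b[9], 7 at a[9]=b[10] gives a common subsequence of length 7, and the DP table's final entry dp[11][10] is also 7, so no common subsequence is longer.

7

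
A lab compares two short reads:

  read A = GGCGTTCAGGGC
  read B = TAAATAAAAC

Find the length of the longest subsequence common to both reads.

Match T [5,1], then T [6,5], then A [8,9], then C [12,10] — 4 bases in the same relative order in both. dp[12][10] = 4 confirms this is the maximum.

4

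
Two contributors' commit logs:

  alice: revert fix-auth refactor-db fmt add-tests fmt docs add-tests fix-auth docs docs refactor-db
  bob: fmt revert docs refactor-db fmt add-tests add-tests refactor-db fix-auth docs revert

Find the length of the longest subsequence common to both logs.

7

Pick revert at alice[1]=bob[2], refactor-db at alice[3]=bob[4], fmt at alice[4]=bob[5], add-tests at alice[5]=bob[6], add-tests at alice[8]=bob[7], fix-auth at alice[9]=bob[9], docs at alice[10]=bob[10]; all 7 commits appear in both, in order. Since dp[12][11] = 7, nothing longer is possible.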